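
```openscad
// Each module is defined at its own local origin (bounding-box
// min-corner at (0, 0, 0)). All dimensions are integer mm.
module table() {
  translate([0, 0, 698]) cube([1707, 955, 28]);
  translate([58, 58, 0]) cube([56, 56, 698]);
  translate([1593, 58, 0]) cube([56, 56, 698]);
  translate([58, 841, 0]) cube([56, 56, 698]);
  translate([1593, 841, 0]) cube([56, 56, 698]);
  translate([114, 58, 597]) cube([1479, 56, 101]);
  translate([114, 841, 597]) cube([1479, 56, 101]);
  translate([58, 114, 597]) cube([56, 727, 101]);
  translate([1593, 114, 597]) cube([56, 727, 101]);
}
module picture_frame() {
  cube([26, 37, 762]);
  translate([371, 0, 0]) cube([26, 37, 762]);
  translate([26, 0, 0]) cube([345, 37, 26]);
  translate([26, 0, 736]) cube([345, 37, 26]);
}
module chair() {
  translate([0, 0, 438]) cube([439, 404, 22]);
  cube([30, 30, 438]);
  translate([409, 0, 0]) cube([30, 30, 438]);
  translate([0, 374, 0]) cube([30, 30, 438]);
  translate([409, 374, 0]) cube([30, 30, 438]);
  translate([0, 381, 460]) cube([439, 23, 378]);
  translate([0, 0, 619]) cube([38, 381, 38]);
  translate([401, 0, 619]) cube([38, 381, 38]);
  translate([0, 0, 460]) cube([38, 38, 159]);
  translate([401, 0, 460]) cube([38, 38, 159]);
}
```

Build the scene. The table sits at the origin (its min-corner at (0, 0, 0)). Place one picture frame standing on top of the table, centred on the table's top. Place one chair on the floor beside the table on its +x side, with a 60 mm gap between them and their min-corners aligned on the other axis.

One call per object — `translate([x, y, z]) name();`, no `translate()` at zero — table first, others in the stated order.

table();
translate([655, 459, 726]) picture_frame();
translate([1767, 0, 0]) chair();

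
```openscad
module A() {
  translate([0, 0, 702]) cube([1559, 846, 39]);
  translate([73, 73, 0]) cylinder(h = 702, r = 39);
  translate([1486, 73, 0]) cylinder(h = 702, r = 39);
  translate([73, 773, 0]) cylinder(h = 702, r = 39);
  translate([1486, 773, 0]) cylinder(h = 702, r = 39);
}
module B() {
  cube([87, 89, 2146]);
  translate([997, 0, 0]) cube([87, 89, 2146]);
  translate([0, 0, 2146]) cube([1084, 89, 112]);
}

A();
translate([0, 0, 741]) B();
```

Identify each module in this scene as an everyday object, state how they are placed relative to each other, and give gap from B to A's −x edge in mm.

The door frame's min-x is at 0; the table's min-x is 0; gap = 0 mm.

A is a table. B is a door frame. The door frame is on top of the table. The gap from the door frame to the table's −x edge is 0 mm.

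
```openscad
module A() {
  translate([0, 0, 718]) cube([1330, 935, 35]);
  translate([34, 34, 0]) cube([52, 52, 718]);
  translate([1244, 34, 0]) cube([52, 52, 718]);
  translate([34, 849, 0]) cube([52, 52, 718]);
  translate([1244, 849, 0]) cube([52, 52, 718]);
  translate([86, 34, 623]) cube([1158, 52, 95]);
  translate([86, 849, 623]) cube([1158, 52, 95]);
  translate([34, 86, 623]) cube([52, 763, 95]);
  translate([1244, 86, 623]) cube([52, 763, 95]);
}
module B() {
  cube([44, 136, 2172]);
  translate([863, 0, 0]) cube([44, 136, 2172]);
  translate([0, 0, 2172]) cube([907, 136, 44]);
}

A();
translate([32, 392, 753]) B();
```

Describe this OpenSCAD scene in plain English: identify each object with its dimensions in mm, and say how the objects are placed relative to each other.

A is a table with a 1330×935 mm rectangular top, 35 mm thick, top surface at z = 753 mm, supported by four 52×52 mm square legs, each inset 34 mm from the nearest pair of top edges, running from the floor. Four apron rails, 52 mm thick and 95 mm tall, run between adjacent legs with their top edges flush with the underside of the top and their outer faces flush with the legs' outer faces.

B is a rectangular door frame: two vertical jambs of 44×136 mm section, 2172 mm tall, with a clear opening 819 mm wide between their inner faces. A header 44 mm tall and 136 mm deep lies on top of the jambs and spans the full outside width.

The door frame is on top of the table.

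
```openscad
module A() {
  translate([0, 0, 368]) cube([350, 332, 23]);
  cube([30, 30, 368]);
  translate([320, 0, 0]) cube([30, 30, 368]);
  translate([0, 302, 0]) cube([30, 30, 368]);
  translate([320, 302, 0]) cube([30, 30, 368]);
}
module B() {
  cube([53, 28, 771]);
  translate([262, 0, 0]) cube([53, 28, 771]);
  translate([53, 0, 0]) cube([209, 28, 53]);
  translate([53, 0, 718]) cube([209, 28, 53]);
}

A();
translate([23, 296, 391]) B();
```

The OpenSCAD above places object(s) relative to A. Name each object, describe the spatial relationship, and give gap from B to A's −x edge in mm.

The picture frame's min-x is at 23; the stool's min-x is 0; gap = 23 mm.

A is a stool. B is a picture frame. The picture frame is on top of the stool. The gap from the picture frame to the stool's −x edge is 23 mm.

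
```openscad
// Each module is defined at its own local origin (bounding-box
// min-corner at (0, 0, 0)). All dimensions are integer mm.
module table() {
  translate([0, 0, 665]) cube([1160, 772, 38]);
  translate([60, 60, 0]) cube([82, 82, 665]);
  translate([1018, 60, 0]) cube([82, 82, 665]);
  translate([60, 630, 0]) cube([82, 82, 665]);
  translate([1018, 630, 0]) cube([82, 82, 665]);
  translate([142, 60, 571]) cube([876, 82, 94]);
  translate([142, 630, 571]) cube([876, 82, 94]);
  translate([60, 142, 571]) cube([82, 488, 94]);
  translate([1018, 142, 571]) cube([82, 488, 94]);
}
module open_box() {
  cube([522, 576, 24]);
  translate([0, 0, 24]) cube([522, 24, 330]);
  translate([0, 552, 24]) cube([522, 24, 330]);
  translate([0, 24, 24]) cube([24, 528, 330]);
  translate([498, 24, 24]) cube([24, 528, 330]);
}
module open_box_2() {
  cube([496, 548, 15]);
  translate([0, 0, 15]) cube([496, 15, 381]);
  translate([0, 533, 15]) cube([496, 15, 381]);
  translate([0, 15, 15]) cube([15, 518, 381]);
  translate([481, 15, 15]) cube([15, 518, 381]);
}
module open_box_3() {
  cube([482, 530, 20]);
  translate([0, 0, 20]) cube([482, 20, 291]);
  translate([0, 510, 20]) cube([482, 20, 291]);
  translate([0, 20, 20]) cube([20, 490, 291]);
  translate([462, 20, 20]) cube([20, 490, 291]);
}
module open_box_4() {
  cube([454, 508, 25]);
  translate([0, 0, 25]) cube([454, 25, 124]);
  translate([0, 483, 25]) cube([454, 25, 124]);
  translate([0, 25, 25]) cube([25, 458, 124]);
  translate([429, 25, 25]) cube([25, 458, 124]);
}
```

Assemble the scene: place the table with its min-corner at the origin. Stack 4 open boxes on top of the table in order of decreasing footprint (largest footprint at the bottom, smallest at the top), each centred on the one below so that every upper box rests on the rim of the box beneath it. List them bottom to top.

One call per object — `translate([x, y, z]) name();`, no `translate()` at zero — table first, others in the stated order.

table();
translate([319, 98, 703]) open_box();
translate([332, 112, 1057]) open_box_2();
translate([339, 121, 1453]) open_box_3();
translate([353, 132, 1764]) open_box_4();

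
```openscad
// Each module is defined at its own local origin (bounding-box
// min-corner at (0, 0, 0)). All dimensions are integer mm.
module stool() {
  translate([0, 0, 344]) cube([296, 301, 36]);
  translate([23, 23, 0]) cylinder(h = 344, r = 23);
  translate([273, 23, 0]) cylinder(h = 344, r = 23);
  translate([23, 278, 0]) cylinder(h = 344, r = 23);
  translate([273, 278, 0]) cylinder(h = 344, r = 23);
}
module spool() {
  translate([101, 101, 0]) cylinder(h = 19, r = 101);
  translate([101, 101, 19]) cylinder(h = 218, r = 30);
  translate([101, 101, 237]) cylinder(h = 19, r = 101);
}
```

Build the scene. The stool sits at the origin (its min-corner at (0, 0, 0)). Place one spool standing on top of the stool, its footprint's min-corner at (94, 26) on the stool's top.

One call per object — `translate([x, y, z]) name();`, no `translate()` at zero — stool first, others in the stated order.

stool();
translate([94, 26, 380]) spool();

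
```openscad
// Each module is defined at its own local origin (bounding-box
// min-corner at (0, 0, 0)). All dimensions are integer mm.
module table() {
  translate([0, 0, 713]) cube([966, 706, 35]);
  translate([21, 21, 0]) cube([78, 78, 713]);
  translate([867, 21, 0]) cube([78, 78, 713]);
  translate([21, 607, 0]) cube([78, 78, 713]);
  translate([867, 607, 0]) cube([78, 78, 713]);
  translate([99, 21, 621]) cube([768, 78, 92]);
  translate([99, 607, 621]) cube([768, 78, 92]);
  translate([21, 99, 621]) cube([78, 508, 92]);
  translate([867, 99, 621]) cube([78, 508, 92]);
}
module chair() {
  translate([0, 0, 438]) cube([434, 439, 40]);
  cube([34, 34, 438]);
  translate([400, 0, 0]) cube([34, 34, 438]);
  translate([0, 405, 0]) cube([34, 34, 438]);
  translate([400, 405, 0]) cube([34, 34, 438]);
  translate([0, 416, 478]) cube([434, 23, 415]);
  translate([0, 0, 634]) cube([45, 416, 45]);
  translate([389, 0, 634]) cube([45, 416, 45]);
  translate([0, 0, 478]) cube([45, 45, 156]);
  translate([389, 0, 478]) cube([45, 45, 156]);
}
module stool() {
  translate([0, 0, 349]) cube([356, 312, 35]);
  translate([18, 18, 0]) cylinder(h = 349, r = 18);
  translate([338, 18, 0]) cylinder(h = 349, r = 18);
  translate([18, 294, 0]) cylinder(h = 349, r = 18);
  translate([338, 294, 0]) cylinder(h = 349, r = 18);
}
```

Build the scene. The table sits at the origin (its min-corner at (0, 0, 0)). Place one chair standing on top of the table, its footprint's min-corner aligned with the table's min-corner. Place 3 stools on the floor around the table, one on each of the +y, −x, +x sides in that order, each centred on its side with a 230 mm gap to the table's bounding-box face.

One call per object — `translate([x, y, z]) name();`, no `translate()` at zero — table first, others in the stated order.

table();
translate([0, 0, 748]) chair();
translate([305, 936, 0]) stool();
translate([-586, 197, 0]) stool();
translate([1196, 197, 0]) stool();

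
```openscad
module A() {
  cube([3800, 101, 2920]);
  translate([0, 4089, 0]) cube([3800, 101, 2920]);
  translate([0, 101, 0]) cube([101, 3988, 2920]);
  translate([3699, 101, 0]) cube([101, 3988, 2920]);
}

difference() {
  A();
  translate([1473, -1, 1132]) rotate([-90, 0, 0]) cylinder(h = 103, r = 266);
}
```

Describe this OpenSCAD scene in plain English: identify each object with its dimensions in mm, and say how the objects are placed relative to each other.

A is the wall frame of a small rectangular building: four walls, each 2920 mm tall and 101 mm thick, enclosing a footprint 3800 mm (x) by 4190 mm (y) outside-to-outside, with no floor or roof. The front and back walls (the −y and +y sides) span the full width; the two side walls fit between them.

The house frame has a circular hole of radius 266 mm through its front wall, centred at (x = 1473, z = 1132).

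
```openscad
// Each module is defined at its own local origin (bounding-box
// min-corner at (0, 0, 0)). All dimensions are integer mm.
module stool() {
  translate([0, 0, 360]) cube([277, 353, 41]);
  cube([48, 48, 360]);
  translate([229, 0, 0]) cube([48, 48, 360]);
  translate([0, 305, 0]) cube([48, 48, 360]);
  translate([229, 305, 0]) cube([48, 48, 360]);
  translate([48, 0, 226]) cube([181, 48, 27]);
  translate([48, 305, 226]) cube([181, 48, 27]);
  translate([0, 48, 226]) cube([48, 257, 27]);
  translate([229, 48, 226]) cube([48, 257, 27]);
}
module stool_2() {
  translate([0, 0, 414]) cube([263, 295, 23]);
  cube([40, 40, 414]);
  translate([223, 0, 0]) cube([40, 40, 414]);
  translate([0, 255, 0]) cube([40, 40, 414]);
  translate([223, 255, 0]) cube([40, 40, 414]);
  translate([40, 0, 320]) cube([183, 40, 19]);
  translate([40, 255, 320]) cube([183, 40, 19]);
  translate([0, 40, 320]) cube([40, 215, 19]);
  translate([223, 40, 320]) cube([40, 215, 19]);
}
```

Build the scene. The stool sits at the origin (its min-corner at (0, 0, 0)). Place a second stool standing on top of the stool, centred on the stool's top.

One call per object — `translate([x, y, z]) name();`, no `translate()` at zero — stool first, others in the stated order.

stool();
translate([7, 29, 401]) stool_2();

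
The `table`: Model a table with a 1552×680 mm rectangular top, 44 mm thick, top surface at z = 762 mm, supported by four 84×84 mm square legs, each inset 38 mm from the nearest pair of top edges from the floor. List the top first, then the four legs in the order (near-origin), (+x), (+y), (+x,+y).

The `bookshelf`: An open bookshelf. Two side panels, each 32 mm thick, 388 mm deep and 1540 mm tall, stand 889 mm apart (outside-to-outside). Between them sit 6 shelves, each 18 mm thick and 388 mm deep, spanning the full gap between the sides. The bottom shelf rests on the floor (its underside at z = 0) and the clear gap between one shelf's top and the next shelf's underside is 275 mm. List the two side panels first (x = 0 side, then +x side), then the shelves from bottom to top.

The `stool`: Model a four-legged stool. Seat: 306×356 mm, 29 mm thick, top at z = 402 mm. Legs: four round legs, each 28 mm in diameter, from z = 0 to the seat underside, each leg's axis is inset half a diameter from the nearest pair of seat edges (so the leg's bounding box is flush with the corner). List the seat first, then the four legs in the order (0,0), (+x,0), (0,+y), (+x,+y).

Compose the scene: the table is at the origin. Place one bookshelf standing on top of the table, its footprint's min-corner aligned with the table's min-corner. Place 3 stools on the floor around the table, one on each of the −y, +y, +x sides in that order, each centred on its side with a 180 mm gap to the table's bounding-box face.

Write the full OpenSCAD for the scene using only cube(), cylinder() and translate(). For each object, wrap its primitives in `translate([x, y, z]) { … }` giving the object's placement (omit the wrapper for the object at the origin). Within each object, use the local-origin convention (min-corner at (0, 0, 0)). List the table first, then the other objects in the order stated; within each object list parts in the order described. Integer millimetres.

translate([0, 0, 718]) cube([1552, 680, 44]);
translate([38, 38, 0]) cube([84, 84, 718]);
translate([1430, 38, 0]) cube([84, 84, 718]);
translate([38, 558, 0]) cube([84, 84, 718]);
translate([1430, 558, 0]) cube([84, 84, 718]);
translate([0, 0, 762]) {
  cube([32, 388, 1540]);
  translate([857, 0, 0]) cube([32, 388, 1540]);
  translate([32, 0, 0]) cube([825, 388, 18]);
  translate([32, 0, 293]) cube([825, 388, 18]);
  translate([32, 0, 586]) cube([825, 388, 18]);
  translate([32, 0, 879]) cube([825, 388, 18]);
  translate([32, 0, 1172]) cube([825, 388, 18]);
  translate([32, 0, 1465]) cube([825, 388, 18]);
}
translate([623, -536, 0]) {
  translate([0, 0, 373]) cube([306, 356, 29]);
  translate([14, 14, 0]) cylinder(h = 373, r = 14);
  translate([292, 14, 0]) cylinder(h = 373, r = 14);
  translate([14, 342, 0]) cylinder(h = 373, r = 14);
  translate([292, 342, 0]) cylinder(h = 373, r = 14);
}
translate([623, 860, 0]) {
  translate([0, 0, 373]) cube([306, 356, 29]);
  translate([14, 14, 0]) cylinder(h = 373, r = 14);
  translate([292, 14, 0]) cylinder(h = 373, r = 14);
  translate([14, 342, 0]) cylinder(h = 373, r = 14);
  translate([292, 342, 0]) cylinder(h = 373, r = 14);
}
translate([1732, 162, 0]) {
  translate([0, 0, 373]) cube([306, 356, 29]);
  translate([14, 14, 0]) cylinder(h = 373, r = 14);
  translate([292, 14, 0]) cylinder(h = 373, r = 14);
  translate([14, 342, 0]) cylinder(h = 373, r = 14);
  translate([292, 342, 0]) cylinder(h = 373, r = 14);
}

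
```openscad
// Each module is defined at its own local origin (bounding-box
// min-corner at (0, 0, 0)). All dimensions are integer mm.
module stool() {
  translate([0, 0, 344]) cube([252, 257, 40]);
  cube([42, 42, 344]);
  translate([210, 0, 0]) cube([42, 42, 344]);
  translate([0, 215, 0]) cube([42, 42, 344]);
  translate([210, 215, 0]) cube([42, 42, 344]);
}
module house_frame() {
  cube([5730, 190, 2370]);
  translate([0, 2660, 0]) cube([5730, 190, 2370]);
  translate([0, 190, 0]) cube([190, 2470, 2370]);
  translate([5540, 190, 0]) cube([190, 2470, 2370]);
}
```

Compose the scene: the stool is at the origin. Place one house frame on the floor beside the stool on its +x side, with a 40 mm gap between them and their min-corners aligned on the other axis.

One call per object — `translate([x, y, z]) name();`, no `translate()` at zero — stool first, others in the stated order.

stool();
translate([292, 0, 0]) house_frame();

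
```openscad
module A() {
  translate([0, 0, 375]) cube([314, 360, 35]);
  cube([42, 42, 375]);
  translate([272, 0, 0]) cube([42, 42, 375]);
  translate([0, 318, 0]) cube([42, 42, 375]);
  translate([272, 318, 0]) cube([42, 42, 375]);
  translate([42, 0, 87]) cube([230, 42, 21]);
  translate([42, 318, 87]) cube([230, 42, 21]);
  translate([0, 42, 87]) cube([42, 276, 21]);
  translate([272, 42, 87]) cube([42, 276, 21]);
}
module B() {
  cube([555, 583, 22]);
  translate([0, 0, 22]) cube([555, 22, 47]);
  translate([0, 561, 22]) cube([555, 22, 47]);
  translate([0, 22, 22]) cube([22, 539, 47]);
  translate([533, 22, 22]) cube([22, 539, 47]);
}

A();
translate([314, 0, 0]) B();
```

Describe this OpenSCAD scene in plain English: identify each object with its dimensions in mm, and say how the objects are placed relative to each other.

A is a four-legged stool. The seat is a 314×360×35 mm slab whose top surface is at z = 410 mm; four square legs, each 42×42 mm in cross-section, run from the floor (z = 0) to the underside of the seat, each flush with a corner of the seat. Four stretchers, 42 mm wide and 21 mm tall, connect adjacent legs with their undersides at z = 87 mm, each running between the inner faces of the legs it joins and aligned with the legs' outer faces on the other axis.

B is an open-topped rectangular box: outside dimensions 555×583×69 mm, with a uniform wall and base thickness of 22 mm. The base is a full 555×583 slab on the floor; four walls sit on top of the base. The front and back walls (the −y and +y sides) span the full width; the two side walls fit between them.

The open box is against the stool's +x side, with their −y faces flush.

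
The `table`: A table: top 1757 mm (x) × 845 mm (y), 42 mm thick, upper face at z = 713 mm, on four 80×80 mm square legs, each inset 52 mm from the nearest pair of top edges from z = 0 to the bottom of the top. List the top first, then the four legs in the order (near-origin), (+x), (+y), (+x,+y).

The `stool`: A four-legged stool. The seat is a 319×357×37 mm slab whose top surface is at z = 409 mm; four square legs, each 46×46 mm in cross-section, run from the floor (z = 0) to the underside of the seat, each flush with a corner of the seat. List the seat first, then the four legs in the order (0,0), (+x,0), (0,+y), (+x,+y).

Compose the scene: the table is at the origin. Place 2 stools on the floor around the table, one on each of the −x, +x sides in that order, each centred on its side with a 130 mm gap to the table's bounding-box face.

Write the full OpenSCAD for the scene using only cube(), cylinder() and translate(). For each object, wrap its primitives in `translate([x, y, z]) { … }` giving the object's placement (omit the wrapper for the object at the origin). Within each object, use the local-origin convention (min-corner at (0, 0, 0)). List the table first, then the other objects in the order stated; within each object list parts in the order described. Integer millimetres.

translate([0, 0, 671]) cube([1757, 845, 42]);
translate([52, 52, 0]) cube([80, 80, 671]);
translate([1625, 52, 0]) cube([80, 80, 671]);
translate([52, 713, 0]) cube([80, 80, 671]);
translate([1625, 713, 0]) cube([80, 80, 671]);
translate([-449, 244, 0]) {
  translate([0, 0, 372]) cube([319, 357, 37]);
  cube([46, 46, 372]);
  translate([273, 0, 0]) cube([46, 46, 372]);
  translate([0, 311, 0]) cube([46, 46, 372]);
  translate([273, 311, 0]) cube([46, 46, 372]);
}
translate([1887, 244, 0]) {
  translate([0, 0, 372]) cube([319, 357, 37]);
  cube([46, 46, 372]);
  translate([273, 0, 0]) cube([46, 46, 372]);
  translate([0, 311, 0]) cube([46, 46, 372]);
  translate([273, 311, 0]) cube([46, 46, 372]);
}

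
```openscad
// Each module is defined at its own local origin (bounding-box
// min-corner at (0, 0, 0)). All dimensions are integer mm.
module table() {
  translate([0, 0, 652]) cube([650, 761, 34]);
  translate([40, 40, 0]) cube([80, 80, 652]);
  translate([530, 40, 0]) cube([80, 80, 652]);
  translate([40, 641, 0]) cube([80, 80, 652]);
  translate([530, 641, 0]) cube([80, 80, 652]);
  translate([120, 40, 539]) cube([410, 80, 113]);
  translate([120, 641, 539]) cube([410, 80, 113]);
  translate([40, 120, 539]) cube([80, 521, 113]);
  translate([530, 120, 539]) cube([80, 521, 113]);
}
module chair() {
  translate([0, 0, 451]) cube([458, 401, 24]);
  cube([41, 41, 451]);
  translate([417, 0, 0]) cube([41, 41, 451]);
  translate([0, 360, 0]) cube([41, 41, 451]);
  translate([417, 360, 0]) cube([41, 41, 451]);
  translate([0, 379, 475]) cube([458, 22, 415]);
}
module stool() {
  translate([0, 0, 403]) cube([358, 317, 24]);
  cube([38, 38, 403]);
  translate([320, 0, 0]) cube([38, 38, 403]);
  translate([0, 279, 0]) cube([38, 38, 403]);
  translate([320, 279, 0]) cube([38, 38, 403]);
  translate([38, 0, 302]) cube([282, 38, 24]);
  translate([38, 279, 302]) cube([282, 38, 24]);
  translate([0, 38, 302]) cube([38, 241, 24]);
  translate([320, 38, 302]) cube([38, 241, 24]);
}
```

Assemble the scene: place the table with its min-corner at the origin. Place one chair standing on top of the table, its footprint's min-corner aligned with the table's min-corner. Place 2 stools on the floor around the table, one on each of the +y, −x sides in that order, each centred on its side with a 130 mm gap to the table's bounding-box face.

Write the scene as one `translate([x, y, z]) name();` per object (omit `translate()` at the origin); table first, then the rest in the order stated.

table();
translate([0, 0, 686]) chair();
translate([146, 891, 0]) stool();
translate([-488, 222, 0]) stool();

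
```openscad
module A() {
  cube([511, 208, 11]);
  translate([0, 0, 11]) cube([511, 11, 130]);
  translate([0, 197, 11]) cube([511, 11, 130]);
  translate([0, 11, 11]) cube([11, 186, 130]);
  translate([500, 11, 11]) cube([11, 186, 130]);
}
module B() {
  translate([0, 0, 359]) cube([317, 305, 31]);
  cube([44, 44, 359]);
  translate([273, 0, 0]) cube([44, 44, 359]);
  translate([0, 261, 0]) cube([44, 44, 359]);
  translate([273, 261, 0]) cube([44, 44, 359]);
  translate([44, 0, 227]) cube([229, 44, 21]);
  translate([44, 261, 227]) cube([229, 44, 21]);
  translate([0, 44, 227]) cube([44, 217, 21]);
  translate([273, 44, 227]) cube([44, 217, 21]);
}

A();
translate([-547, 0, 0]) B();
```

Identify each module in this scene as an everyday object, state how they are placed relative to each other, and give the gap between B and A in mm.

The stool's nearest face is 230 mm from the open box's −x face.

A is an open box. B is a stool. The stool is on the floor beside the open box on its −x side. The gap between the stool and the open box is 230 mm.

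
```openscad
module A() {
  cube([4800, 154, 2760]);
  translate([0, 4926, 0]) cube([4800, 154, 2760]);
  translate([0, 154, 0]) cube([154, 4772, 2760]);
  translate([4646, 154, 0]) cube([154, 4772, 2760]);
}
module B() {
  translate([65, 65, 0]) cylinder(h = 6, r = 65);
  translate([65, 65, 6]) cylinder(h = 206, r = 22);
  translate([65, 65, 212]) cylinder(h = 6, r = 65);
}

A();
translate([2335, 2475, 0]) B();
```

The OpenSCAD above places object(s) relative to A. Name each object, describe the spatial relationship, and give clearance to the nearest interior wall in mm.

Clearances: x = 2181, y = 2321; minimum 2181 mm.

A is a house frame. B is a spool. The spool sits inside the house frame, centred. The clearance to the nearest interior wall is 2181 mm.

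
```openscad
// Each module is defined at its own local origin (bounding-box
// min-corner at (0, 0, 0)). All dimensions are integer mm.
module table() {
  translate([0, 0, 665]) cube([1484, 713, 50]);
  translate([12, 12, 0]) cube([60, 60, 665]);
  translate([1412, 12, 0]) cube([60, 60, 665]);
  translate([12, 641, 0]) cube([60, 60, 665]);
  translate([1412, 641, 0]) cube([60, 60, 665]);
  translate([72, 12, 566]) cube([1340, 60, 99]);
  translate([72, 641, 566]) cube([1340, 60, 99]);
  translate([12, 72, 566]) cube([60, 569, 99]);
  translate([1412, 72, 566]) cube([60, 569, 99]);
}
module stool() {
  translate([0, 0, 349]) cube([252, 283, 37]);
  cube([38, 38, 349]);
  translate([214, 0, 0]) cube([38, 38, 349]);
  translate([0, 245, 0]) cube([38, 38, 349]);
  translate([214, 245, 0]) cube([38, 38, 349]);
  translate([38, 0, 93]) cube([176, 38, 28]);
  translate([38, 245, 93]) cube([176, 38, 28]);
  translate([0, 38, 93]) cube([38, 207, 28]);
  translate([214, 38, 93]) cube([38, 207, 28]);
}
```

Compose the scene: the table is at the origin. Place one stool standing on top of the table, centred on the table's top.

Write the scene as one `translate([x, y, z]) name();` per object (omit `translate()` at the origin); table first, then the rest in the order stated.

table();
translate([616, 215, 715]) stool();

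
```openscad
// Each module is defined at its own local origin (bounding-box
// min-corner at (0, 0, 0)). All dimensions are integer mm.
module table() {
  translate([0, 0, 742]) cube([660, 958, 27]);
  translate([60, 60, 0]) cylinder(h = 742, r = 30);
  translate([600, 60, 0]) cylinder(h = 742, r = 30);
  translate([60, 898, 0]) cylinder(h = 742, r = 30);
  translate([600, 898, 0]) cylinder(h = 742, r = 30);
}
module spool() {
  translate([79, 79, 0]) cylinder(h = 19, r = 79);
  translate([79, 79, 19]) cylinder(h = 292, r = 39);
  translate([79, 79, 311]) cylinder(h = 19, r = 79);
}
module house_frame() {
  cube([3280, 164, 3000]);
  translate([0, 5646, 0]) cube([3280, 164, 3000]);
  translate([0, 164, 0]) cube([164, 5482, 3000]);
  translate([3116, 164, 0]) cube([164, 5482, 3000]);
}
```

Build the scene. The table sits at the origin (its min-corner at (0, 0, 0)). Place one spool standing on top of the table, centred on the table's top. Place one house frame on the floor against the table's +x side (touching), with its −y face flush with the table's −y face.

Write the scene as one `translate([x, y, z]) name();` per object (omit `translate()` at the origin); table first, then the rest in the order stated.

table();
translate([251, 400, 769]) spool();
translate([660, 0, 0]) house_frame();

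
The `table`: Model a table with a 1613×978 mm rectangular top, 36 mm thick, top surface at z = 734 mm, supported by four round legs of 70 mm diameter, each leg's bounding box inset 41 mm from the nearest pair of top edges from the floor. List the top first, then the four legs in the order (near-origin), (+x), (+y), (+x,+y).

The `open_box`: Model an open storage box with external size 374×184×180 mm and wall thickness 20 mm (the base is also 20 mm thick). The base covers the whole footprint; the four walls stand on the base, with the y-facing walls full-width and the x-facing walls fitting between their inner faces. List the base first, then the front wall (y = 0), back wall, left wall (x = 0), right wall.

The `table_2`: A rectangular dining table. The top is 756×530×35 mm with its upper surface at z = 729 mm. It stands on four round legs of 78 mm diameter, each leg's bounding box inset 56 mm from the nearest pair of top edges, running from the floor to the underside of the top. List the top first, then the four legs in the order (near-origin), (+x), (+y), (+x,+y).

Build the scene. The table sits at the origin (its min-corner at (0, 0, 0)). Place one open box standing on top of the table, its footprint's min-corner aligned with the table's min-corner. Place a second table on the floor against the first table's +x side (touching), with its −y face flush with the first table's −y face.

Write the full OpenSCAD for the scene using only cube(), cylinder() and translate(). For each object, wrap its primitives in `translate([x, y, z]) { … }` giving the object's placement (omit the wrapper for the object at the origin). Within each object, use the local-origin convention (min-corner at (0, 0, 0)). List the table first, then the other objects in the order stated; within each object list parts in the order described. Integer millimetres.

translate([0, 0, 698]) cube([1613, 978, 36]);
translate([76, 76, 0]) cylinder(h = 698, r = 35);
translate([1537, 76, 0]) cylinder(h = 698, r = 35);
translate([76, 902, 0]) cylinder(h = 698, r = 35);
translate([1537, 902, 0]) cylinder(h = 698, r = 35);
translate([0, 0, 734]) {
  cube([374, 184, 20]);
  translate([0, 0, 20]) cube([374, 20, 160]);
  translate([0, 164, 20]) cube([374, 20, 160]);
  translate([0, 20, 20]) cube([20, 144, 160]);
  translate([354, 20, 20]) cube([20, 144, 160]);
}
translate([1613, 0, 0]) {
  translate([0, 0, 694]) cube([756, 530, 35]);
  translate([95, 95, 0]) cylinder(h = 694, r = 39);
  translate([661, 95, 0]) cylinder(h = 694, r = 39);
  translate([95, 435, 0]) cylinder(h = 694, r = 39);
  translate([661, 435, 0]) cylinder(h = 694, r = 39);
}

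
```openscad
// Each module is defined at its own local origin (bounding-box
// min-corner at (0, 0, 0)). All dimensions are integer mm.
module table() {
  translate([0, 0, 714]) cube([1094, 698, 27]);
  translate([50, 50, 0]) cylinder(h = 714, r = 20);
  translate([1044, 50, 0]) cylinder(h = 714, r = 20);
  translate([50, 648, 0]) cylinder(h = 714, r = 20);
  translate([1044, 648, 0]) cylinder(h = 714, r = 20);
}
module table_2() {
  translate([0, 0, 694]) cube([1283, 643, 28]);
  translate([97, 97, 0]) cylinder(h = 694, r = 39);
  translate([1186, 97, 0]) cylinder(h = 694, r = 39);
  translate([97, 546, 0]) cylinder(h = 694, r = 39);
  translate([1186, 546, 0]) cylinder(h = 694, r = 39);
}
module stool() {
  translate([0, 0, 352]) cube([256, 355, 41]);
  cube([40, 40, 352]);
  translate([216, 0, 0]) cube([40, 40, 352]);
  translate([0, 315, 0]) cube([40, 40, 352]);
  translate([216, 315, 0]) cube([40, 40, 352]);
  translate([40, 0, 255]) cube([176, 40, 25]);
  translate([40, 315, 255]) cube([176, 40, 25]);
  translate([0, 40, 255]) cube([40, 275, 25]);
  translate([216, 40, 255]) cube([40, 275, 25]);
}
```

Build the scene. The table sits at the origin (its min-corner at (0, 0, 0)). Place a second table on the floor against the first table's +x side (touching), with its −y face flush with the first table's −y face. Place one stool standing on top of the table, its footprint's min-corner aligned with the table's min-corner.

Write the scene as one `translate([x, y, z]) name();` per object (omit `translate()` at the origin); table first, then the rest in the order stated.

table();
translate([1094, 0, 0]) table_2();
translate([0, 0, 741]) stool();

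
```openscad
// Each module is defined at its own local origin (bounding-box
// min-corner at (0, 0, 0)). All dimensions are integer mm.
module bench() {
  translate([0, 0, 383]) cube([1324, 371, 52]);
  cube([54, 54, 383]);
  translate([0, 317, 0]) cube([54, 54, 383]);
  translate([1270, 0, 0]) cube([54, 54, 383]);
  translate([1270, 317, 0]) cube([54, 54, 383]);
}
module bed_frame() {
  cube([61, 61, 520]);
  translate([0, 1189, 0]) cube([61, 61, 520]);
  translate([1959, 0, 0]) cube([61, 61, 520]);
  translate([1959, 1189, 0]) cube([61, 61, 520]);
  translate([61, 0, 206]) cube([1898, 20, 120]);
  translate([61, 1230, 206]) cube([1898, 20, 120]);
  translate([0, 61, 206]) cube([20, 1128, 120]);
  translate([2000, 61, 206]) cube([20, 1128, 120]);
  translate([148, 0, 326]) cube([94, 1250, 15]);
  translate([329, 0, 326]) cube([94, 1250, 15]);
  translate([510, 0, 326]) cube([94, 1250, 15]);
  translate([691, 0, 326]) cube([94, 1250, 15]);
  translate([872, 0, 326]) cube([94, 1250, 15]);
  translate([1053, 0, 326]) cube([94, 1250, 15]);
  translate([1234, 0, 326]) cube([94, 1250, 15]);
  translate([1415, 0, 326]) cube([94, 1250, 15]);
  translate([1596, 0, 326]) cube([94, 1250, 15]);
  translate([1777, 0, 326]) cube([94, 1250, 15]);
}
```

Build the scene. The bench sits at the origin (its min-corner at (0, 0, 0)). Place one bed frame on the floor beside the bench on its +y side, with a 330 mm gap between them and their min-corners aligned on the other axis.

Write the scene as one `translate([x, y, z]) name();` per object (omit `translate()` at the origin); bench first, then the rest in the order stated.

bench();
translate([0, 701, 0]) bed_frame();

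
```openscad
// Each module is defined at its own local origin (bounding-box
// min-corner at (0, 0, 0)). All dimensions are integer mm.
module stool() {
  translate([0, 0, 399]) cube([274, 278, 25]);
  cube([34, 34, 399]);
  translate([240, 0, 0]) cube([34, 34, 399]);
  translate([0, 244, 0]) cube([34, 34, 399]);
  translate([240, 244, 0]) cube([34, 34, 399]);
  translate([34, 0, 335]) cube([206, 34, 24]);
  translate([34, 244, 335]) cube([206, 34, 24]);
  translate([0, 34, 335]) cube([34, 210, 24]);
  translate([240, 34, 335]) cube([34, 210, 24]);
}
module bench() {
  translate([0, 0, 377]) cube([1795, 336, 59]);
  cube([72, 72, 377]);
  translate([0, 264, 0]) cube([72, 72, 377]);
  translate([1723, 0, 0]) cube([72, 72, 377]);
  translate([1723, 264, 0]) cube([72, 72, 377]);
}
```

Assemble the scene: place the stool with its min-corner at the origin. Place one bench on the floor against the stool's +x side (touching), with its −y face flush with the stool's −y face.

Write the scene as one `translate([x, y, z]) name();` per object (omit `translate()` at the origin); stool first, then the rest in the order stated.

stool();
translate([274, 0, 0]) bench();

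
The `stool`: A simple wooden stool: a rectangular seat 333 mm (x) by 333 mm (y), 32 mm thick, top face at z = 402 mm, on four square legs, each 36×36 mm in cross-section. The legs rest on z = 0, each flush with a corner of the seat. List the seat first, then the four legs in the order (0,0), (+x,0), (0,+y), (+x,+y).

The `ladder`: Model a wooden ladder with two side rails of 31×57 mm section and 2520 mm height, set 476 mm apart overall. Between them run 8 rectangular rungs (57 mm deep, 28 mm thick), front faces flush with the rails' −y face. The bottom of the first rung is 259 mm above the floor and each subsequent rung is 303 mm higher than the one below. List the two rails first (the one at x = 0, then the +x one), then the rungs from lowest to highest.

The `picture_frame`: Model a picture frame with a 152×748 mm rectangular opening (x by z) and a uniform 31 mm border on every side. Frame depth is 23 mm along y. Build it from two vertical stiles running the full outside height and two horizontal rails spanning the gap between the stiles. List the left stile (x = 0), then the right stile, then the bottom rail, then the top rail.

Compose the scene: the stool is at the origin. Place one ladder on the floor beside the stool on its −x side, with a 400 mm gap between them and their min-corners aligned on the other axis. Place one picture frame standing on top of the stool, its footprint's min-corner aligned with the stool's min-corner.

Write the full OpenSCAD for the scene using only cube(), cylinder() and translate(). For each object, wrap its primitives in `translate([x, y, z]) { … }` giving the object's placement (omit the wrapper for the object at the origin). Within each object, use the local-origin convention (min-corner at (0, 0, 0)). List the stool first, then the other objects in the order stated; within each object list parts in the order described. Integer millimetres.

translate([0, 0, 370]) cube([333, 333, 32]);
cube([36, 36, 370]);
translate([297, 0, 0]) cube([36, 36, 370]);
translate([0, 297, 0]) cube([36, 36, 370]);
translate([297, 297, 0]) cube([36, 36, 370]);
translate([-876, 0, 0]) {
  cube([31, 57, 2520]);
  translate([445, 0, 0]) cube([31, 57, 2520]);
  translate([31, 0, 259]) cube([414, 57, 28]);
  translate([31, 0, 562]) cube([414, 57, 28]);
  translate([31, 0, 865]) cube([414, 57, 28]);
  translate([31, 0, 1168]) cube([414, 57, 28]);
  translate([31, 0, 1471]) cube([414, 57, 28]);
  translate([31, 0, 1774]) cube([414, 57, 28]);
  translate([31, 0, 2077]) cube([414, 57, 28]);
  translate([31, 0, 2380]) cube([414, 57, 28]);
}
translate([0, 0, 402]) {
  cube([31, 23, 810]);
  translate([183, 0, 0]) cube([31, 23, 810]);
  translate([31, 0, 0]) cube([152, 23, 31]);
  translate([31, 0, 779]) cube([152, 23, 31]);
}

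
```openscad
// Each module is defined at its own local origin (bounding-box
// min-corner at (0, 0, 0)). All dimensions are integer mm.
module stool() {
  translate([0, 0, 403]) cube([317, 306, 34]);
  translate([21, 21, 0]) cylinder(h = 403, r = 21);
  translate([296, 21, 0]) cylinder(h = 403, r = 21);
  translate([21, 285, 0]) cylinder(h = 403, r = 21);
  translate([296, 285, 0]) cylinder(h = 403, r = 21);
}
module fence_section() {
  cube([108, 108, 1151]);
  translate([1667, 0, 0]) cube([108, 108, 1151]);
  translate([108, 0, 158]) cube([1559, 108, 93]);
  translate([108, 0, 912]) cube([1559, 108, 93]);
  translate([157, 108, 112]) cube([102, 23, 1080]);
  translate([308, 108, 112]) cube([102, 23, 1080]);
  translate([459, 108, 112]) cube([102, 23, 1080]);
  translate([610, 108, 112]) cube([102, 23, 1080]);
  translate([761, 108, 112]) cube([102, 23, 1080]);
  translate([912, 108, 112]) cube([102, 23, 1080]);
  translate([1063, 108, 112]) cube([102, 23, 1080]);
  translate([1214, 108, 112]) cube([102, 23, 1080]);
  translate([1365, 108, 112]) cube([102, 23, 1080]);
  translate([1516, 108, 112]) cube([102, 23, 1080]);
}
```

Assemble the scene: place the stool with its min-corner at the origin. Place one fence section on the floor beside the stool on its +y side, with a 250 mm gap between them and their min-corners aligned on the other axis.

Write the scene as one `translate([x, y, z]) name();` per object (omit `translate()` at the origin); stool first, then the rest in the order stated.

stool();
translate([0, 556, 0]) fence_section();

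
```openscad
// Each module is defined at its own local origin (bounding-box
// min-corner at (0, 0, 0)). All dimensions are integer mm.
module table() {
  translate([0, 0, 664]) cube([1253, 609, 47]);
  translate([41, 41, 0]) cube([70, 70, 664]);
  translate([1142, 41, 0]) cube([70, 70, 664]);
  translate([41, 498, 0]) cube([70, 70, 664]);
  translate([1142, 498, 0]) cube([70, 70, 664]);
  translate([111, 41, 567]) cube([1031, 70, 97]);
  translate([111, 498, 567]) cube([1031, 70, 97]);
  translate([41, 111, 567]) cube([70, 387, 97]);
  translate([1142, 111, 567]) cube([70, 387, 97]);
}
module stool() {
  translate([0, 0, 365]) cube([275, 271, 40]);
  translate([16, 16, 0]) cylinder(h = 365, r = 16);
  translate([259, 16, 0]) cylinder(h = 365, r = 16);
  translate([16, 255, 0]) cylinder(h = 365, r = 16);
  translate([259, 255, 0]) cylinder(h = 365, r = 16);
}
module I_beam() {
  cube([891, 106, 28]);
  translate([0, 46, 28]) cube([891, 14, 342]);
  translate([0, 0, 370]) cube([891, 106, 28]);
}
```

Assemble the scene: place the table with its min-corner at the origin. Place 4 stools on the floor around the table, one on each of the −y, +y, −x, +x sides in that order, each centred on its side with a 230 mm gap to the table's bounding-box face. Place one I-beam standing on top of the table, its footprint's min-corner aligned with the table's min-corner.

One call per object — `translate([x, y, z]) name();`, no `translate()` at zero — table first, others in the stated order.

table();
translate([489, -501, 0]) stool();
translate([489, 839, 0]) stool();
translate([-505, 169, 0]) stool();
translate([1483, 169, 0]) stool();
translate([0, 0, 711]) I_beam();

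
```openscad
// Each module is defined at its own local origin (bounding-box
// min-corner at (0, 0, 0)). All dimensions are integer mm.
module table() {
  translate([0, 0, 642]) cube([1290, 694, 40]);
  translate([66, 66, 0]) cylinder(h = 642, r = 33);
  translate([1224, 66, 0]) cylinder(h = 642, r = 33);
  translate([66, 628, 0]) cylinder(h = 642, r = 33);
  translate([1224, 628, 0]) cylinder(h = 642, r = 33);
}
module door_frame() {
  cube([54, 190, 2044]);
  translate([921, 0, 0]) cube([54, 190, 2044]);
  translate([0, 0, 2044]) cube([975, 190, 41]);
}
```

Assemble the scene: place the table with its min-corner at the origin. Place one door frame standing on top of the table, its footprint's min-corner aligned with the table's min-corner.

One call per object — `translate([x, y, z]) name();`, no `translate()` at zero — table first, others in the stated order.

table();
translate([0, 0, 682]) door_frame();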